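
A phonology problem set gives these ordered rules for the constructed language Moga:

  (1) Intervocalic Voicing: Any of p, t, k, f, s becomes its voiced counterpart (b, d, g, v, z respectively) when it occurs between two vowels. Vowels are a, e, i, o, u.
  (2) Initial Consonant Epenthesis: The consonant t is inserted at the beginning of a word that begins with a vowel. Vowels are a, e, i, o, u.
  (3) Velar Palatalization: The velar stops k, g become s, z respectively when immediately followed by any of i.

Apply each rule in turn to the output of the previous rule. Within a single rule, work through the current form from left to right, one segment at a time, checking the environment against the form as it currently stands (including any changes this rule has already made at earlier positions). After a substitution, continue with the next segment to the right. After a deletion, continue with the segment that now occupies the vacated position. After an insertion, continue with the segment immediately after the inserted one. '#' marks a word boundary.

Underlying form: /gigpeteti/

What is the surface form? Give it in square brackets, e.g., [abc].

[zigpededi]

(1) Intervocalic Voicing: [gigpeteti] → [gigpededi]
(2) Initial Consonant Epenthesis: no change — [gigpededi]
(3) Velar Palatalization: [gigpededi] → [zigpededi]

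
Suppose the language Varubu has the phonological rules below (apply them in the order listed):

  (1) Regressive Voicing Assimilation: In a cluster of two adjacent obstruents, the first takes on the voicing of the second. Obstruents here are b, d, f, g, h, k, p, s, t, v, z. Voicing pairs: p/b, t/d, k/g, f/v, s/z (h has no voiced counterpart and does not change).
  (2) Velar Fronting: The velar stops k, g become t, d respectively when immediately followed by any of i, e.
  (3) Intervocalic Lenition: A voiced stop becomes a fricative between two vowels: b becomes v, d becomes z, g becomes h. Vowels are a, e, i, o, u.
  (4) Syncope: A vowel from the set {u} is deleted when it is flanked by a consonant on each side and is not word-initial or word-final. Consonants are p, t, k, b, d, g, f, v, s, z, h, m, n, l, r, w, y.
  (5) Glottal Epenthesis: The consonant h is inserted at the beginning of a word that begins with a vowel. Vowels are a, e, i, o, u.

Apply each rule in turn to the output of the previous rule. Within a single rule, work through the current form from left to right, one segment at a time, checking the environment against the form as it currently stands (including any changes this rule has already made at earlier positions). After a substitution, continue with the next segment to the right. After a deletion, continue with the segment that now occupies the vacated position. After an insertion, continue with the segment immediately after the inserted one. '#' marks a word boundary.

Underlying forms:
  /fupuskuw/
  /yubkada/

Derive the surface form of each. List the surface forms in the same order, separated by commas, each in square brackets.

/fupuskuw/:
  (1) Regressive Voicing Assimilation: no change — [fupuskuw]
  (2) Velar Fronting: no change — [fupuskuw]
  (3) Intervocalic Lenition: no change — [fupuskuw]
  (4) Syncope: [fupuskuw] → [fpskw]
  (5) Glottal Epenthesis: no change — [fpskw]
/yubkada/:
  (1) Regressive Voicing Assimilation: [yubkada] → [yupkada]
  (2) Velar Fronting: no change — [yupkada]
  (3) Intervocalic Lenition: [yupkada] → [yupkaza]
  (4) Syncope: [yupkaza] → [ypkaza]
  (5) Glottal Epenthesis: no change — [ypkaza]

[fpskw], [ypkaza]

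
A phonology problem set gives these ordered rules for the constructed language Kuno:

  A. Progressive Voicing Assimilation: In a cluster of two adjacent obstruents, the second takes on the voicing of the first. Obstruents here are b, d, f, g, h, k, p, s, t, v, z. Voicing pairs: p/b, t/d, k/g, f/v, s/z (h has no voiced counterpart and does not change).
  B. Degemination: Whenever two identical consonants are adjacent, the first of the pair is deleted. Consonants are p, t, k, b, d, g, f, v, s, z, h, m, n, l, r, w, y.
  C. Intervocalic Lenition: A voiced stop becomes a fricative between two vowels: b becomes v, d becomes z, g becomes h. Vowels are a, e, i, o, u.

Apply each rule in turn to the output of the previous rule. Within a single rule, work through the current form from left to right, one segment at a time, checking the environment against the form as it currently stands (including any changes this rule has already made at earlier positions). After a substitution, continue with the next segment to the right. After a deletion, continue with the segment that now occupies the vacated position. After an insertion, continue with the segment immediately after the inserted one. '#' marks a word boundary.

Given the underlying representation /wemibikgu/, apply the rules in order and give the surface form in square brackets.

A Progressive Voicing Assimilation: [wemibikgu] → [wemibikku]
B Degemination: [wemibikku] → [wemibiku]
C Intervocalic Lenition: [wemibiku] → [wemiviku]

[wemiviku]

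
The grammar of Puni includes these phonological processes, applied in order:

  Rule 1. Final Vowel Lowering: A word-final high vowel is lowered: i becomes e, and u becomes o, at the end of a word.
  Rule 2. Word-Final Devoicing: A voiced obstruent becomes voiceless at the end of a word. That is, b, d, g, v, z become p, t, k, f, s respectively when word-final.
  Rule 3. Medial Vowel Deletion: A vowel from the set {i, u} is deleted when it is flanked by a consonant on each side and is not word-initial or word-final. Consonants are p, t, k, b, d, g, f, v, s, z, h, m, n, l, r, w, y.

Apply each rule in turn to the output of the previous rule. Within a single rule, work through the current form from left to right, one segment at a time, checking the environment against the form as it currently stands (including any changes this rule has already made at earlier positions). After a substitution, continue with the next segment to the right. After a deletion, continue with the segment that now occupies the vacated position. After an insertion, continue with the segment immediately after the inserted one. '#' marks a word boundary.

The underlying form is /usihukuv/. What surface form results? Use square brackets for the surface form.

[ushkf]

Rule 1 Final Vowel Lowering: no change — [usihukuv]
Rule 2 Word-Final Devoicing: [usihukuv] → [usihukuf]
Rule 3 Medial Vowel Deletion: [usihukuf] → [ushkf]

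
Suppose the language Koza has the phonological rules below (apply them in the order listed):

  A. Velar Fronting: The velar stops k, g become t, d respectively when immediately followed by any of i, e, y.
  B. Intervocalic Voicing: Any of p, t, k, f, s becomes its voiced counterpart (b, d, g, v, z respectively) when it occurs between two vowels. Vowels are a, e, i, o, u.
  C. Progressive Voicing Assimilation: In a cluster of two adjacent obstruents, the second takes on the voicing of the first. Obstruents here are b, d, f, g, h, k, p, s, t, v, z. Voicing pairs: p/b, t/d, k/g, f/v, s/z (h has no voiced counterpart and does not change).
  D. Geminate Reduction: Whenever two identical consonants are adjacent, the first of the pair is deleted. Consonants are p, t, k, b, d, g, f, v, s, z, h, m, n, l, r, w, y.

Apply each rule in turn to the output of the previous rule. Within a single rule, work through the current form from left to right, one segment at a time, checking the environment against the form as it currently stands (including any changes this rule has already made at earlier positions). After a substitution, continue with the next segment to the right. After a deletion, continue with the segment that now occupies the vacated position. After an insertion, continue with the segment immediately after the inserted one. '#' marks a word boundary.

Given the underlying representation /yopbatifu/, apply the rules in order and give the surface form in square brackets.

[yopadivu]

A Velar Fronting: no change — [yopbatifu]
B Intervocalic Voicing: [yopbatifu] → [yopbadivu]
C Progressive Voicing Assimilation: [yopbadivu] → [yoppadivu]
D Geminate Reduction: [yoppadivu] → [yopadivu]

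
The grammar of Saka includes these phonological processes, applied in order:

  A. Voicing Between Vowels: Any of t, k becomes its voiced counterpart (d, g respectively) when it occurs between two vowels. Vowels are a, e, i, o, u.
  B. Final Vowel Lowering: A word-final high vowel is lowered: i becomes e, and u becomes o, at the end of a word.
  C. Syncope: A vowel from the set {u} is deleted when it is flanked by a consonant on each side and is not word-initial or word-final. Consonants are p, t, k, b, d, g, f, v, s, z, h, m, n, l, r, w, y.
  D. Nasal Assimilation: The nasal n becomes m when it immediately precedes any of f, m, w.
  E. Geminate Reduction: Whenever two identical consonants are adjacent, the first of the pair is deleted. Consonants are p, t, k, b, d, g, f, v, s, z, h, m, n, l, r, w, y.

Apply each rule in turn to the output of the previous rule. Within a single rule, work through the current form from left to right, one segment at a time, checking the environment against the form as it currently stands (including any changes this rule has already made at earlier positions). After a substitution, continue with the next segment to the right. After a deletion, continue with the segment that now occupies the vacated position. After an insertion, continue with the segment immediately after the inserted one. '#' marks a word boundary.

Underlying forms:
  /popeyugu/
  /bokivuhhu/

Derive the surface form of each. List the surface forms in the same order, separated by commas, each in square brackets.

[popeygo], [bogivho]

/popeyugu/:
  A Voicing Between Vowels: no change — [popeyugu]
  B Final Vowel Lowering: [popeyugu] → [popeyugo]
  C Syncope: [popeyugo] → [popeygo]
  D Nasal Assimilation: no change — [popeygo]
  E Geminate Reduction: no change — [popeygo]
/bokivuhhu/:
  A Voicing Between Vowels: [bokivuhhu] → [bogivuhhu]
  B Final Vowel Lowering: [bogivuhhu] → [bogivuhho]
  C Syncope: [bogivuhho] → [bogivhho]
  D Nasal Assimilation: no change — [bogivhho]
  E Geminate Reduction: [bogivhho] → [bogivho]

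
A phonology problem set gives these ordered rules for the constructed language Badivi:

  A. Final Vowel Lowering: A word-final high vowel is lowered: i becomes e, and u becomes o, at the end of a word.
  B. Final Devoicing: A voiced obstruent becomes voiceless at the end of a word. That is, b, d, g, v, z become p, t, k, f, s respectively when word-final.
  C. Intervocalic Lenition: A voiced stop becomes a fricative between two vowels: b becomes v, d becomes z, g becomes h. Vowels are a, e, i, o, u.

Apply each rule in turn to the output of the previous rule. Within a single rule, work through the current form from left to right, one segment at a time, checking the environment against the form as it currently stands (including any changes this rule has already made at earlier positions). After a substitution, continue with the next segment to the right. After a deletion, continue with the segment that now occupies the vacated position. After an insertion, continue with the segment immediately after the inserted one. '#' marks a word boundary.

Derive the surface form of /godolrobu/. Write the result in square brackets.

A Final Vowel Lowering: [godolrobu] → [godolrobo]
B Final Devoicing: no change — [godolrobo]
C Intervocalic Lenition: [godolrobo] → [gozolrovo]

[gozolrovo]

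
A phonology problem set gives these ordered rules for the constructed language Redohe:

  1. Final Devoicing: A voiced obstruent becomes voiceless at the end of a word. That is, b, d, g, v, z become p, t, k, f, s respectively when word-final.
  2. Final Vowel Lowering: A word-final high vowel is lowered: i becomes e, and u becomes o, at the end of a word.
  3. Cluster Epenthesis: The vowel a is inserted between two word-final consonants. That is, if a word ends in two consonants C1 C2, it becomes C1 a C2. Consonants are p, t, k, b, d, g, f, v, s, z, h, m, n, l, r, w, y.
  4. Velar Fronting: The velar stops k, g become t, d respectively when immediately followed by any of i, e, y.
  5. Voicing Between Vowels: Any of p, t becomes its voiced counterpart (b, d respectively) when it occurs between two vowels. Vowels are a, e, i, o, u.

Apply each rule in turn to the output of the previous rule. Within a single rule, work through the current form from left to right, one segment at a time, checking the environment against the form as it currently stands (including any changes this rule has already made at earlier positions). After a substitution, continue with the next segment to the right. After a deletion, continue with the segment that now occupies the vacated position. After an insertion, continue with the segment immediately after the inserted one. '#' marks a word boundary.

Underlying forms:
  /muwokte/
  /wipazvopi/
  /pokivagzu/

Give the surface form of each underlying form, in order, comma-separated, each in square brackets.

[muwokte], [wibazvobe], [podivagzo]

/muwokte/:
  1 Final Devoicing: no change — [muwokte]
  2 Final Vowel Lowering: no change — [muwokte]
  3 Cluster Epenthesis: no change — [muwokte]
  4 Velar Fronting: no change — [muwokte]
  5 Voicing Between Vowels: no change — [muwokte]
/wipazvopi/:
  1 Final Devoicing: no change — [wipazvopi]
  2 Final Vowel Lowering: [wipazvopi] → [wipazvope]
  3 Cluster Epenthesis: no change — [wipazvope]
  4 Velar Fronting: no change — [wipazvope]
  5 Voicing Between Vowels: [wipazvope] → [wibazvobe]
/pokivagzu/:
  1 Final Devoicing: no change — [pokivagzu]
  2 Final Vowel Lowering: [pokivagzu] → [pokivagzo]
  3 Cluster Epenthesis: no change — [pokivagzo]
  4 Velar Fronting: [pokivagzo] → [potivagzo]
  5 Voicing Between Vowels: [potivagzo] → [podivagzo]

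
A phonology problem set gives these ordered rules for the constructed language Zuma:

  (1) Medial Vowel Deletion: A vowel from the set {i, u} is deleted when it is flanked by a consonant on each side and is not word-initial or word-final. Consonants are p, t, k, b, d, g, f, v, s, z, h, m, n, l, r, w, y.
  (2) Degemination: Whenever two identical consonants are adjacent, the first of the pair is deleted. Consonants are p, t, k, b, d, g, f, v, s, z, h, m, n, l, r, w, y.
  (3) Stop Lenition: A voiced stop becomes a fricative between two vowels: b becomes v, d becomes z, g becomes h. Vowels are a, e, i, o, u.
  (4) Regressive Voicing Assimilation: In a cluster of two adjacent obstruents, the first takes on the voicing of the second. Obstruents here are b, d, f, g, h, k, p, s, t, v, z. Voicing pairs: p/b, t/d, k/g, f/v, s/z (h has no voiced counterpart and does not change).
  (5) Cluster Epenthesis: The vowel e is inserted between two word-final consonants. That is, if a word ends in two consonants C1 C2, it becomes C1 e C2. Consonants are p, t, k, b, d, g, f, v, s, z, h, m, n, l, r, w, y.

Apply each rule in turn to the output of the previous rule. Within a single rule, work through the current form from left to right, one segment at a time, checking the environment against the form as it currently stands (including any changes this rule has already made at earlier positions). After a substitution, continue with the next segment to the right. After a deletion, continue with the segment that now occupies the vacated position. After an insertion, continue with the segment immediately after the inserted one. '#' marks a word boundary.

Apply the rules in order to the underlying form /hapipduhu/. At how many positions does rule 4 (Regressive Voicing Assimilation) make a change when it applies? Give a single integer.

(1) Medial Vowel Deletion: [hapipduhu] → [happdhu]
(2) Degemination: [happdhu] → [hapdhu]
(3) Stop Lenition: no change — [hapdhu]
(4) Regressive Voicing Assimilation: [hapdhu] → [habthu]
(5) Cluster Epenthesis: no change — [habthu]
Rule 4 changed 2 position(s).

2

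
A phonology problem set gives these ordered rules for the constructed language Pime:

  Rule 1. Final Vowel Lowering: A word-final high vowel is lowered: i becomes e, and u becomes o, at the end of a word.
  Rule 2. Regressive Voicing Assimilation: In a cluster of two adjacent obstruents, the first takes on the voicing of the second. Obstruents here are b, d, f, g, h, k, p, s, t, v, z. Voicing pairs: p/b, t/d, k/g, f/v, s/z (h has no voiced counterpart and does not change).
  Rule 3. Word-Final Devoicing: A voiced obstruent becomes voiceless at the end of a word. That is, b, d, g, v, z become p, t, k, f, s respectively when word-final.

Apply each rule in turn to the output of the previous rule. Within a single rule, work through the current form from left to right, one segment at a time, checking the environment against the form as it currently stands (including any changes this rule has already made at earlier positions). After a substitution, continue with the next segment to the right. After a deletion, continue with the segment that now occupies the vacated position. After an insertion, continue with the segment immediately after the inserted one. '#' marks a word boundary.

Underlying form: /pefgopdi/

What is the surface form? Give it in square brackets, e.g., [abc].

[pevgobde]

Rule 1 Final Vowel Lowering: [pefgopdi] → [pefgopde]
Rule 2 Regressive Voicing Assimilation: [pefgopde] → [pevgobde]
Rule 3 Word-Final Devoicing: no change — [pevgobde]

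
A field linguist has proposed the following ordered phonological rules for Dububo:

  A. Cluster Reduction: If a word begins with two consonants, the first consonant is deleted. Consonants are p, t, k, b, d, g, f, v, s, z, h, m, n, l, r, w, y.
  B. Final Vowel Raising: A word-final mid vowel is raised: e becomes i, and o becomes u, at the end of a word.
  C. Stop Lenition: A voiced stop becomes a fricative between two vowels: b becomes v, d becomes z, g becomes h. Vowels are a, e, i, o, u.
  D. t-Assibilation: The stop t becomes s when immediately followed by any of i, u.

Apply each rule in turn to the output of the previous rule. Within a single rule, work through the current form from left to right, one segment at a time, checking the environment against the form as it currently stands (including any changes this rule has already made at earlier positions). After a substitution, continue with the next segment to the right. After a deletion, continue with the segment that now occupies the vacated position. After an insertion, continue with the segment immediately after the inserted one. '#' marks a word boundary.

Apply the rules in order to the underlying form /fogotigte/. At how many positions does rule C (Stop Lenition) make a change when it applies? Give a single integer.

1

A Cluster Reduction: no change — [fogotigte]
B Final Vowel Raising: [fogotigte] → [fogotigti]
C Stop Lenition: [fogotigti] → [fohotigti]
D t-Assibilation: [fohotigti] → [fohosigsi]
Rule C changed 1 position(s).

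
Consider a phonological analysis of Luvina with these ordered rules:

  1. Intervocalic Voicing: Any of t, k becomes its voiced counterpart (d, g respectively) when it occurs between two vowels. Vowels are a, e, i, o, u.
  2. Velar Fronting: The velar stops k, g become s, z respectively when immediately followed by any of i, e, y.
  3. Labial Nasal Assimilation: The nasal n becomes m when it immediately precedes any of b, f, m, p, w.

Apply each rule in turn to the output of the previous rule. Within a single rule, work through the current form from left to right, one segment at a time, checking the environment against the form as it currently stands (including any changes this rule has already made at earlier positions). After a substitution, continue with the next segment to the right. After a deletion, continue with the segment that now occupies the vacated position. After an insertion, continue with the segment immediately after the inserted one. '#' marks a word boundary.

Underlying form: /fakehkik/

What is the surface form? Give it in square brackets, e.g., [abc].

1 Intervocalic Voicing: [fakehkik] → [fagehkik]
2 Velar Fronting: [fagehkik] → [fazehsik]
3 Labial Nasal Assimilation: no change — [fazehsik]

[fazehsik]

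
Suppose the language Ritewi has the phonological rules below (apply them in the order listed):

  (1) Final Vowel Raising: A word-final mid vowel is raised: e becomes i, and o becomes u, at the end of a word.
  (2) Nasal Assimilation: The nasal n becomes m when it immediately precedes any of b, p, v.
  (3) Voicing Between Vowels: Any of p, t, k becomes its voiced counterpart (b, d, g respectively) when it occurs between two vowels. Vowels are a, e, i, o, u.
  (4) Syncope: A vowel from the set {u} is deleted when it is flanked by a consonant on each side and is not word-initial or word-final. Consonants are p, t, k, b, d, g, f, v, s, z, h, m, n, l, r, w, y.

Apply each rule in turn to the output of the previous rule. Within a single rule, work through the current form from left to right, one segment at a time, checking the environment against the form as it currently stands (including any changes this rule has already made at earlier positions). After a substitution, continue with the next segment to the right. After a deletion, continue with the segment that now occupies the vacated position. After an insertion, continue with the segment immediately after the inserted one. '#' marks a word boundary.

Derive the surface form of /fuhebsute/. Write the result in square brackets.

[fhebsdi]

(1) Final Vowel Raising: [fuhebsute] → [fuhebsuti]
(2) Nasal Assimilation: no change — [fuhebsuti]
(3) Voicing Between Vowels: [fuhebsuti] → [fuhebsudi]
(4) Syncope: [fuhebsudi] → [fhebsdi]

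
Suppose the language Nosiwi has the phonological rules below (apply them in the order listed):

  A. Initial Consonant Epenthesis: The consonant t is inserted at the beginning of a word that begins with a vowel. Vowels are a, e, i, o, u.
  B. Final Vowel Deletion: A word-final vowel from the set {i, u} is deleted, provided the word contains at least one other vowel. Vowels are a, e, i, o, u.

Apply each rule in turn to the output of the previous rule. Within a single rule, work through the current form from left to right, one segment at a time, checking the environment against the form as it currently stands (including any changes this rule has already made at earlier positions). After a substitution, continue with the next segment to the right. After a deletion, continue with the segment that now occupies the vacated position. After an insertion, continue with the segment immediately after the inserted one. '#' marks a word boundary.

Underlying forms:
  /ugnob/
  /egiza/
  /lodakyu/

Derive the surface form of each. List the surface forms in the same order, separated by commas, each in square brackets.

[tugnob], [tegiza], [lodaky]

/ugnob/:
  A Initial Consonant Epenthesis: [ugnob] → [tugnob]
  B Final Vowel Deletion: no change — [tugnob]
/egiza/:
  A Initial Consonant Epenthesis: [egiza] → [tegiza]
  B Final Vowel Deletion: no change — [tegiza]
/lodakyu/:
  A Initial Consonant Epenthesis: no change — [lodakyu]
  B Final Vowel Deletion: [lodakyu] → [lodaky]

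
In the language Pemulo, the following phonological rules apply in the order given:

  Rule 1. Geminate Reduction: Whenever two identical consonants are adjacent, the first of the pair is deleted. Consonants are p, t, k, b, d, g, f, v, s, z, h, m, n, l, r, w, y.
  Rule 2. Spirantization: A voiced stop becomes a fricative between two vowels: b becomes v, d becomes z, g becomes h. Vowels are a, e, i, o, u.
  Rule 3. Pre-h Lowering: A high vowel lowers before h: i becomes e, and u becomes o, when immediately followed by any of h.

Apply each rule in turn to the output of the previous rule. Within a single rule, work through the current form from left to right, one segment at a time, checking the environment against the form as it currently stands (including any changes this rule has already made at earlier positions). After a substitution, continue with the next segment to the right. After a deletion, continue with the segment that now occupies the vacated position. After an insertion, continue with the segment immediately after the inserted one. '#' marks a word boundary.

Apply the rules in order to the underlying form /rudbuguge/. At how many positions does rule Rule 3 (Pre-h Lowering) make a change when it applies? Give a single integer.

Rule 1 Geminate Reduction: no change — [rudbuguge]
Rule 2 Spirantization: [rudbuguge] → [rudbuhuhe]
Rule 3 Pre-h Lowering: [rudbuhuhe] → [rudbohohe]
Rule Rule 3 changed 2 position(s).

2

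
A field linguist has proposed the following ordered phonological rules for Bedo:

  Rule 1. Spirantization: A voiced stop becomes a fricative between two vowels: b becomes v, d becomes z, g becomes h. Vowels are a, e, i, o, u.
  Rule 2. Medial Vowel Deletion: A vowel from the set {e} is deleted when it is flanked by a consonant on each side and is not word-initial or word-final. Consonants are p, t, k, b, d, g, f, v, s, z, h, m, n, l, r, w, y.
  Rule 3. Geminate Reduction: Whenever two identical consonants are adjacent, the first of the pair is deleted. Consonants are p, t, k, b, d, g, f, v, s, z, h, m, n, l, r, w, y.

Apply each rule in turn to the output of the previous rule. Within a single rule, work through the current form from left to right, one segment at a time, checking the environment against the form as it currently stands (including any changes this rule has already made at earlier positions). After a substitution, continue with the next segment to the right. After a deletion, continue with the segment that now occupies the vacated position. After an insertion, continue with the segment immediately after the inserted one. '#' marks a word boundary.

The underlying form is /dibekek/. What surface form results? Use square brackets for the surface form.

[divk]

Rule 1 Spirantization: [dibekek] → [divekek]
Rule 2 Medial Vowel Deletion: [divekek] → [divkk]
Rule 3 Geminate Reduction: [divkk] → [divk]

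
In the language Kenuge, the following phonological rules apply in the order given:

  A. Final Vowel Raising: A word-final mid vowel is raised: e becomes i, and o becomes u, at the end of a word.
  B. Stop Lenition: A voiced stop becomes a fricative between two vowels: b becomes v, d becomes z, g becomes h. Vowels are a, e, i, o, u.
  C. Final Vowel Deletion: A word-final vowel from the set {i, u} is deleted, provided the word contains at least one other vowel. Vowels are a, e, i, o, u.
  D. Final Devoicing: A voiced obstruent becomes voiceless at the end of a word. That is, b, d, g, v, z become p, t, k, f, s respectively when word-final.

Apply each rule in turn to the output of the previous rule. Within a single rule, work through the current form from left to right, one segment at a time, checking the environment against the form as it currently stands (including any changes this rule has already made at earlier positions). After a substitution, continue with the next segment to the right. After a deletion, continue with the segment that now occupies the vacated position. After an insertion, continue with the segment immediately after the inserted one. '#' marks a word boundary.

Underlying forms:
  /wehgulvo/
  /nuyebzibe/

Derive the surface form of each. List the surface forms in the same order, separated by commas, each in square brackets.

[wehgulf], [nuyebzif]

/wehgulvo/:
  A Final Vowel Raising: [wehgulvo] → [wehgulvu]
  B Stop Lenition: no change — [wehgulvu]
  C Final Vowel Deletion: [wehgulvu] → [wehgulv]
  D Final Devoicing: [wehgulv] → [wehgulf]
/nuyebzibe/:
  A Final Vowel Raising: [nuyebzibe] → [nuyebzibi]
  B Stop Lenition: [nuyebzibi] → [nuyebzivi]
  C Final Vowel Deletion: [nuyebzivi] → [nuyebziv]
  D Final Devoicing: [nuyebziv] → [nuyebzif]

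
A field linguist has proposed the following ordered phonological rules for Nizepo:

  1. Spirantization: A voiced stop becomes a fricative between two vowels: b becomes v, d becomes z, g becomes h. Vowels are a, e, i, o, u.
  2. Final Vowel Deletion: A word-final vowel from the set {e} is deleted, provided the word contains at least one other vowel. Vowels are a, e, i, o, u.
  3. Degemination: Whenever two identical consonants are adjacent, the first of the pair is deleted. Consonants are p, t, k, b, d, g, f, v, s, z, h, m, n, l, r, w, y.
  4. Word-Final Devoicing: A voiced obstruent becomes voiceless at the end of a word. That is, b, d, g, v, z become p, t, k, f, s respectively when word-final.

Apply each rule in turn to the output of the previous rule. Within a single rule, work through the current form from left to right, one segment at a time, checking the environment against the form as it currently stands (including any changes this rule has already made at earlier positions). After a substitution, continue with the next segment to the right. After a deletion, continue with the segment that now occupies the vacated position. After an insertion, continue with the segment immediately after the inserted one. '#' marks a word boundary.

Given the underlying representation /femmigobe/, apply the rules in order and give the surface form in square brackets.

[femihof]

1 Spirantization: [femmigobe] → [femmihove]
2 Final Vowel Deletion: [femmihove] → [femmihov]
3 Degemination: [femmihov] → [femihov]
4 Word-Final Devoicing: [femihov] → [femihof]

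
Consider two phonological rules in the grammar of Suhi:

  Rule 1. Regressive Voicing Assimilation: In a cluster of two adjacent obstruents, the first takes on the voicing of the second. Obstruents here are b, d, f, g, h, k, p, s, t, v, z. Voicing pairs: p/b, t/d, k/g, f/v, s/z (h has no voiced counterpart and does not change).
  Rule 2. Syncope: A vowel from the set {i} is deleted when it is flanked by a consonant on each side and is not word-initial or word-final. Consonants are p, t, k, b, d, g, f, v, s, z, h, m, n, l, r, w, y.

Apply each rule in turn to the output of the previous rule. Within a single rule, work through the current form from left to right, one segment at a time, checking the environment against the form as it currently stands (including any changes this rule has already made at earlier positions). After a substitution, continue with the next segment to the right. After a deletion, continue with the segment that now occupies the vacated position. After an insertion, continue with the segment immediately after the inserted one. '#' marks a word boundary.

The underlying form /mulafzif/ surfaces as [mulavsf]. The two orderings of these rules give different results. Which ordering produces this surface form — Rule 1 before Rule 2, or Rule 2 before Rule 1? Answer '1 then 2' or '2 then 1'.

Order 1 then 2:
  1 Regressive Voicing Assimilation: [mulafzif] → [mulavzif]
  2 Syncope: [mulavzif] → [mulavzf]
  result: [mulavzf]
Order 2 then 1:
  2 Syncope: [mulafzif] → [mulafzf]
  1 Regressive Voicing Assimilation: [mulafzf] → [mulavsf]
  result: [mulavsf]

2 then 1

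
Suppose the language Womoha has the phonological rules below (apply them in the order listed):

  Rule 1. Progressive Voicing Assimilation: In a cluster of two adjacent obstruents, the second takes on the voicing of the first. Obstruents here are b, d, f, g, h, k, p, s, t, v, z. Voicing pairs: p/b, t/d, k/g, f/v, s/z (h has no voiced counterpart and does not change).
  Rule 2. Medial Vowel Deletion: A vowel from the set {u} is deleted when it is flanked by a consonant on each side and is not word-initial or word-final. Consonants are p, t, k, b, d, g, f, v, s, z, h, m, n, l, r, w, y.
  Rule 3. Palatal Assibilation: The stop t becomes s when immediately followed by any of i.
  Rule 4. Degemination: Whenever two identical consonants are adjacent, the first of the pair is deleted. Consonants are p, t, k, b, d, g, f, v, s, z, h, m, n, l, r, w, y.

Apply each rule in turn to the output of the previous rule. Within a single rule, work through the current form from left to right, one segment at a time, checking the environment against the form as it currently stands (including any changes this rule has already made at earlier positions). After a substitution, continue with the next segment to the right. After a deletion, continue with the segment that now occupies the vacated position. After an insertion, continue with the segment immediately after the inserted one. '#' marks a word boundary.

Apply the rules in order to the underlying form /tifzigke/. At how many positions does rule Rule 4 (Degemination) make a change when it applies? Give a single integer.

Rule 1 Progressive Voicing Assimilation: [tifzigke] → [tifsigge]
Rule 2 Medial Vowel Deletion: no change — [tifsigge]
Rule 3 Palatal Assibilation: [tifsigge] → [sifsigge]
Rule 4 Degemination: [sifsigge] → [sifsige]
Rule Rule 4 changed 1 position(s).

1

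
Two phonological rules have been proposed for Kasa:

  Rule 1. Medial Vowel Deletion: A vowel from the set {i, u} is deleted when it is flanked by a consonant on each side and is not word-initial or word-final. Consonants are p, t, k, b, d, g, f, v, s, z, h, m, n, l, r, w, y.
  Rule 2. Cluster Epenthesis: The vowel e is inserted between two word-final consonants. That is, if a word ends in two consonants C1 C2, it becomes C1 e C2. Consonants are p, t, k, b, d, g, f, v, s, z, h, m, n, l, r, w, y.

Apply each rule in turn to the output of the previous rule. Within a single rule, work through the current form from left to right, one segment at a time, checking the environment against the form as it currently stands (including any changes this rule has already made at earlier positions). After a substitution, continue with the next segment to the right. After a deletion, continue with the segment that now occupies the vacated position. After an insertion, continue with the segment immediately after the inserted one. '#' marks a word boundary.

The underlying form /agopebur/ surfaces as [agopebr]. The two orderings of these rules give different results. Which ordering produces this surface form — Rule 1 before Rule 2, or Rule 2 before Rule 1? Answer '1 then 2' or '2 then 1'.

Order 1 then 2:
  1 Medial Vowel Deletion: [agopebur] → [agopebr]
  2 Cluster Epenthesis: [agopebr] → [agopeber]
  result: [agopeber]
Order 2 then 1:
  2 Cluster Epenthesis: no change — [agopebur]
  1 Medial Vowel Deletion: [agopebur] → [agopebr]
  result: [agopebr]

2 then 1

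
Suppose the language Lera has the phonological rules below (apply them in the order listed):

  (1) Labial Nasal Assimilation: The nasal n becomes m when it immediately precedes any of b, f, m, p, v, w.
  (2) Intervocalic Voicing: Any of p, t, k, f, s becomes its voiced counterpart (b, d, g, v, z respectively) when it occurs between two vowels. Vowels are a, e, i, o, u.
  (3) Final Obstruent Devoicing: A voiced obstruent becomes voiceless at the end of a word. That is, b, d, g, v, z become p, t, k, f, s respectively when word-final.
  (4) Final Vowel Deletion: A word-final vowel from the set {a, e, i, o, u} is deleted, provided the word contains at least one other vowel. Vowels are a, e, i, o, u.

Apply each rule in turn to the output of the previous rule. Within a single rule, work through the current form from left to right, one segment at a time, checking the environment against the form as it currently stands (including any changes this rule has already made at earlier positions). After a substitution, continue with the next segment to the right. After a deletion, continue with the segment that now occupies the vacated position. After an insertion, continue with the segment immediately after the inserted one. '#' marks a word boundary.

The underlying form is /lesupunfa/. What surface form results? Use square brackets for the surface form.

(1) Labial Nasal Assimilation: [lesupunfa] → [lesupumfa]
(2) Intervocalic Voicing: [lesupumfa] → [lezubumfa]
(3) Final Obstruent Devoicing: no change — [lezubumfa]
(4) Final Vowel Deletion: [lezubumfa] → [lezubumf]

[lezubumf]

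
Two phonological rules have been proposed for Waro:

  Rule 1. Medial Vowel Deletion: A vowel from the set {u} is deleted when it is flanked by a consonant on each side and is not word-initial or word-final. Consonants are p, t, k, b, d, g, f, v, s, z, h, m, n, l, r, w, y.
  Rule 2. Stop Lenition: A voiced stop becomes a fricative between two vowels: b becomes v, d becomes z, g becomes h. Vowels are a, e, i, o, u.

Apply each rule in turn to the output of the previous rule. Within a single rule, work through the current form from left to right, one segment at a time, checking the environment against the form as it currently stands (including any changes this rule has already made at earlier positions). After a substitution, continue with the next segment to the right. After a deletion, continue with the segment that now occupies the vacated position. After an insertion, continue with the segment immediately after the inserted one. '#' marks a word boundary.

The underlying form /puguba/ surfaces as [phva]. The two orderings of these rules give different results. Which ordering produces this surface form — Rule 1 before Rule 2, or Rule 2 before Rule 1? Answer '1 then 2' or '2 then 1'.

Order 1 then 2:
  1 Medial Vowel Deletion: [puguba] → [pgba]
  2 Stop Lenition: no change — [pgba]
  result: [pgba]
Order 2 then 1:
  2 Stop Lenition: [puguba] → [puhuva]
  1 Medial Vowel Deletion: [puhuva] → [phva]
  result: [phva]

2 then 1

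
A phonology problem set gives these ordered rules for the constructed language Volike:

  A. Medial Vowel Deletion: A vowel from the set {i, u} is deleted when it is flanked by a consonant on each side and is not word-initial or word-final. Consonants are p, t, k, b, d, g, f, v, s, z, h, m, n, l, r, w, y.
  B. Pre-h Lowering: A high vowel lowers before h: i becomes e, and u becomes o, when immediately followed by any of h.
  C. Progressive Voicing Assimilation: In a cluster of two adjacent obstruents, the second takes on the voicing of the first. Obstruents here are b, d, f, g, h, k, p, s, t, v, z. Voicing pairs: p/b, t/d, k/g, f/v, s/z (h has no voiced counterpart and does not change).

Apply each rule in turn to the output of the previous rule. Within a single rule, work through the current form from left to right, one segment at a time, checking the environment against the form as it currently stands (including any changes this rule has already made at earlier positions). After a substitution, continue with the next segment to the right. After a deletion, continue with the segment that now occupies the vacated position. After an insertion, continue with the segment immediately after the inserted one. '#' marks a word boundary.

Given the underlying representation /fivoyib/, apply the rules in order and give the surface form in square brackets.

[ffoyb]

A Medial Vowel Deletion: [fivoyib] → [fvoyb]
B Pre-h Lowering: no change — [fvoyb]
C Progressive Voicing Assimilation: [fvoyb] → [ffoyb]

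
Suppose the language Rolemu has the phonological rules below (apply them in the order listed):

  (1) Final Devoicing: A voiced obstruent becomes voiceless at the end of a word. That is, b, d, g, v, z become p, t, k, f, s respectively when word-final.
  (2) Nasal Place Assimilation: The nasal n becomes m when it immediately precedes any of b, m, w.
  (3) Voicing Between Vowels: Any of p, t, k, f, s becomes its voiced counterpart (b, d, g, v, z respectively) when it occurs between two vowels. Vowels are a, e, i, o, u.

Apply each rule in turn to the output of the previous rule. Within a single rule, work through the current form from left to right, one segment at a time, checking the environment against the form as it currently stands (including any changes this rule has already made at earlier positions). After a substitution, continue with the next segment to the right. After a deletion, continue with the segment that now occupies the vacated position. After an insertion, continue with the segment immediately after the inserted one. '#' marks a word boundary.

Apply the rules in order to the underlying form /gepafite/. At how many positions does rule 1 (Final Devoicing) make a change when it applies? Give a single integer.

0

(1) Final Devoicing: no change — [gepafite]
(2) Nasal Place Assimilation: no change — [gepafite]
(3) Voicing Between Vowels: [gepafite] → [gebavide]
Rule 1 changed 0 position(s).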